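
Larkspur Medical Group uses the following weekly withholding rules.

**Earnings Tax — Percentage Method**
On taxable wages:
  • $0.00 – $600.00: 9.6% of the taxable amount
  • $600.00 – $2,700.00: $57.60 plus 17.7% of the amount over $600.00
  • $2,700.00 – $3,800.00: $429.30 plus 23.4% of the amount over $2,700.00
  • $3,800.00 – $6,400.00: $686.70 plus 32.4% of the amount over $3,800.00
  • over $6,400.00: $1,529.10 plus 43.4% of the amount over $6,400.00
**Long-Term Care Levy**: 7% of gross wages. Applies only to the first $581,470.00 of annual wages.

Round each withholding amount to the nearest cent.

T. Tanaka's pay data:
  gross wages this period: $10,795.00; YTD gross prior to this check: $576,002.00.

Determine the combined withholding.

Earnings Tax: taxable = $10,795.00
  $1,529.10 + 43.4% × ($10,795.00 − $6,400.00) = $1,529.10 + 43.4% × $4,395.00 = $3,436.53
Long-Term Care Levy: cap $581,470.00 − YTD $576,002.00 = $5,468.00 subject; 7% × $5,468.00 = $382.76
Total: $3,436.53 + $382.76 = $3,819.29

$3,819.29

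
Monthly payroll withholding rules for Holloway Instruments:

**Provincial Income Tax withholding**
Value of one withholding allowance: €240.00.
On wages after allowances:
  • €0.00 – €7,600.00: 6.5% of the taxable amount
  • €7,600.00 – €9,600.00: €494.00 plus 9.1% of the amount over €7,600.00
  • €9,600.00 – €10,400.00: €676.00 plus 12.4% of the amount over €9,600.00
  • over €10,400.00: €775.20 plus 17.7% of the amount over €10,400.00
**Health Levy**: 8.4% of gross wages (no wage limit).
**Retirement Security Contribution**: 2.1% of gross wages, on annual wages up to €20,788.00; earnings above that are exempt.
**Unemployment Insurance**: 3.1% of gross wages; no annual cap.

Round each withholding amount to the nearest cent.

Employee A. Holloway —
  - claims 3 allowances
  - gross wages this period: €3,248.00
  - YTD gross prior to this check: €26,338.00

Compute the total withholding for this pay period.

Provincial Income Tax: taxable = €3,248.00 − 3×€240.00 = €2,528.00
  6.5% × €2,528.00 = €164.32
Health Levy: 8.4% × €3,248.00 = €272.83
Retirement Security Contribution: YTD €26,338.00 ≥ cap €20,788.00 → €0.00
Unemployment Insurance: 3.1% × €3,248.00 = €100.69
Total: €164.32 + €272.83 + €0.00 + €100.69 = €537.84

€537.84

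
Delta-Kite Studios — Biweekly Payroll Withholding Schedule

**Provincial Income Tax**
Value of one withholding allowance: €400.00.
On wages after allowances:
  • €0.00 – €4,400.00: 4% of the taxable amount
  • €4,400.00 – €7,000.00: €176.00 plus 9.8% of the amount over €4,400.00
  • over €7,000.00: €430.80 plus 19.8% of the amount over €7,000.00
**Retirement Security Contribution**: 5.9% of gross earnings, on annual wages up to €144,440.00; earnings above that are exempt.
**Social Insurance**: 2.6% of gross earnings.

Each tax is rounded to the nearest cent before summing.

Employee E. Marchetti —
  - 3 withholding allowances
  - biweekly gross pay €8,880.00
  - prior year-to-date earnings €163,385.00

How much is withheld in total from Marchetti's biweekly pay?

Provincial Income Tax: taxable = €8,880.00 − 3×€400.00 = €7,680.00
  €430.80 + 19.8% × (€7,680.00 − €7,000.00) = €430.80 + 19.8% × €680.00 = €565.44
Retirement Security Contribution: YTD €163,385.00 ≥ cap €144,440.00 → €0.00
Social Insurance: 2.6% × €8,880.00 = €230.88
Total: €565.44 + €0.00 + €230.88 = €796.32

€796.32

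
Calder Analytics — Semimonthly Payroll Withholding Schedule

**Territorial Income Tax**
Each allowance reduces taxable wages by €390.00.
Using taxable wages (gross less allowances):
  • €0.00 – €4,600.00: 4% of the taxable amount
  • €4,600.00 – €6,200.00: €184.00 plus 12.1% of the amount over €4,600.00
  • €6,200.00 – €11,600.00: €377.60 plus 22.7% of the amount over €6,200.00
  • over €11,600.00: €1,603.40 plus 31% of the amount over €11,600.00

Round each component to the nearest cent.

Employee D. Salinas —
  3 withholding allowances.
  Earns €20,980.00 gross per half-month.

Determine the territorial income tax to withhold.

Territorial Income Tax: taxable = €20,980.00 − 3×€390.00 = €19,810.00
  €1,603.40 + 31% × (€19,810.00 − €11,600.00) = €1,603.40 + 31% × €8,210.00 = €4,148.50

€4,148.50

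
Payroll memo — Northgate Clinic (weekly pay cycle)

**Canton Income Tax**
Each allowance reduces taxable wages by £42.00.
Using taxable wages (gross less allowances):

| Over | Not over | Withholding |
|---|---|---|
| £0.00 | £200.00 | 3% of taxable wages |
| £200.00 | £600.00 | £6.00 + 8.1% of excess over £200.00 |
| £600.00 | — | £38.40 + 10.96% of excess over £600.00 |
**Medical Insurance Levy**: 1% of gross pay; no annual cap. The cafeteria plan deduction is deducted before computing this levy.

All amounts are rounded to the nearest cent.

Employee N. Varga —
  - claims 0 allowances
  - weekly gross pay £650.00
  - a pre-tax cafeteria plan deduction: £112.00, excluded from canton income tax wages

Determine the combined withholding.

£38.76

Canton Income Tax: taxable = £650.00 − £112.00 = £538.00
  £6.00 + 8.1% × (£538.00 − £200.00) = £6.00 + 8.1% × £338.00 = £33.38
Medical Insurance Levy: 1% × £538.00 = £5.38
Total: £33.38 + £5.38 = £38.76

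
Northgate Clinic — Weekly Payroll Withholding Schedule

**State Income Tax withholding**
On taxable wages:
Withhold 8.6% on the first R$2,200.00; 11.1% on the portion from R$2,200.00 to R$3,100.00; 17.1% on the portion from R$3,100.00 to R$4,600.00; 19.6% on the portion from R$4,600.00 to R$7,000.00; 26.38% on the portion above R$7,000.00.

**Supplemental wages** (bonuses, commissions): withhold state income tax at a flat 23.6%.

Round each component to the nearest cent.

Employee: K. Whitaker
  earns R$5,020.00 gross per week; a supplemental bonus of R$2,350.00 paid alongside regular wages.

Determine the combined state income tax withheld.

State Income Tax: taxable = R$5,020.00
  R$545.60 + 19.6% × (R$5,020.00 − R$4,600.00) = R$545.60 + 19.6% × R$420.00 = R$627.92
Supplemental (23.6% flat on bonus): 23.6% × R$2,350.00 = R$554.60
Total state income tax: R$627.92 + R$554.60 = R$1,182.52

R$1,182.52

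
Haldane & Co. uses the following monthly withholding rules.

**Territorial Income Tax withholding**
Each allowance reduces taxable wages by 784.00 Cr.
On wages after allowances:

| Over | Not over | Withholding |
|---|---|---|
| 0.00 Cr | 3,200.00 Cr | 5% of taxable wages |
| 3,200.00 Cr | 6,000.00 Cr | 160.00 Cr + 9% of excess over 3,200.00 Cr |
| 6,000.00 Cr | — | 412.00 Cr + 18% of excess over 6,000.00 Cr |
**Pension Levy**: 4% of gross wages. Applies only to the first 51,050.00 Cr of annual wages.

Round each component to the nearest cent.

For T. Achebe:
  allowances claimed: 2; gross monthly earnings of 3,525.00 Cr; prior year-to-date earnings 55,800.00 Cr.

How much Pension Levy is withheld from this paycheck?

0.00 Cr

Pension Levy: YTD 55,800.00 Cr ≥ cap 51,050.00 Cr → 0.00 Cr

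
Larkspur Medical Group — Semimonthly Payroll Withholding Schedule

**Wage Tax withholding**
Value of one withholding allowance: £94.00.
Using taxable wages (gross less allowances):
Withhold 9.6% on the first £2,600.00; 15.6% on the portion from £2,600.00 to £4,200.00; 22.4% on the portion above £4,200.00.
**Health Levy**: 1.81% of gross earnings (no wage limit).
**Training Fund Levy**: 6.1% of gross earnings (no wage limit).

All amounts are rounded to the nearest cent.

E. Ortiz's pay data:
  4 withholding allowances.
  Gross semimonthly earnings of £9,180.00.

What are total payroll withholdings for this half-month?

£2,256.64

Wage Tax: taxable = £9,180.00 − 4×£94.00 = £8,804.00
  £499.20 + 22.4% × (£8,804.00 − £4,200.00) = £499.20 + 22.4% × £4,604.00 = £1,530.50
Health Levy: 1.81% × £9,180.00 = £166.16
Training Fund Levy: 6.1% × £9,180.00 = £559.98
Total: £1,530.50 + £166.16 + £559.98 = £2,256.64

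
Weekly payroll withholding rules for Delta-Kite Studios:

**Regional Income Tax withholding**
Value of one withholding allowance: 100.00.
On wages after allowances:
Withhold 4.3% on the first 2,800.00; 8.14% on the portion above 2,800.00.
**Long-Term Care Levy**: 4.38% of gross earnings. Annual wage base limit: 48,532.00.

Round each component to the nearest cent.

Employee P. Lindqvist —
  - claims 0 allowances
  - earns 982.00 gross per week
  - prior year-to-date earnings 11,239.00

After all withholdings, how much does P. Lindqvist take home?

896.76

Regional Income Tax: taxable = 982.00
  4.3% × 982.00 = 42.23
Long-Term Care Levy: 4.38% × 982.00 = 43.01
Total withheld: 42.23 + 43.01 = 85.24
Net pay: 982.00 − 85.24 = 896.76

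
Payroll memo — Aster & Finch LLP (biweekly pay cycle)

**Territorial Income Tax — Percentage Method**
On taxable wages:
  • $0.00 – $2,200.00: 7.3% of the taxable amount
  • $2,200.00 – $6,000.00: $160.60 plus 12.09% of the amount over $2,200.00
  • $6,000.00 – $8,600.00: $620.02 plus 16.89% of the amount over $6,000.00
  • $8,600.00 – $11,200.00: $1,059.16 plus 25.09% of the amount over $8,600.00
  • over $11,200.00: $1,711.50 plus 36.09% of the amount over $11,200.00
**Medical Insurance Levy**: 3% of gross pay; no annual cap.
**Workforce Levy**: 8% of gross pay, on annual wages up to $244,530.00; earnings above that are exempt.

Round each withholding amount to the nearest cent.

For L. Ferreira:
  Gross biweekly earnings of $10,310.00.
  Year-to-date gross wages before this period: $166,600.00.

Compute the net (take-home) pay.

Territorial Income Tax: taxable = $10,310.00
  $1,059.16 + 25.09% × ($10,310.00 − $8,600.00) = $1,059.16 + 25.09% × $1,710.00 = $1,488.20
Medical Insurance Levy: 3% × $10,310.00 = $309.30
Workforce Levy: 8% × $10,310.00 = $824.80
Total withheld: $1,488.20 + $309.30 + $824.80 = $2,622.30
Net pay: $10,310.00 − $2,622.30 = $7,687.70

$7,687.70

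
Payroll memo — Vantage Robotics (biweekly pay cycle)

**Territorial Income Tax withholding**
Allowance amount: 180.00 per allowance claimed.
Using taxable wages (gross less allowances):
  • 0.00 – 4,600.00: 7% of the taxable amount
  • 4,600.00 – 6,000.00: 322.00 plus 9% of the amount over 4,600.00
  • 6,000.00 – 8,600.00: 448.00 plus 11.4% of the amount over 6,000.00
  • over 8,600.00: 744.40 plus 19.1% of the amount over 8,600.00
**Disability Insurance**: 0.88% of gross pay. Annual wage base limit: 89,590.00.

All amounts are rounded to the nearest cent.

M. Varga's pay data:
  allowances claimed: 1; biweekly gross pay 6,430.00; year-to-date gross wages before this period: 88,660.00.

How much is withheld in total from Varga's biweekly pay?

Territorial Income Tax: taxable = 6,430.00 − 1×180.00 = 6,250.00
  448.00 + 11.4% × (6,250.00 − 6,000.00) = 448.00 + 11.4% × 250.00 = 476.50
Disability Insurance: cap 89,590.00 − YTD 88,660.00 = 930.00 subject; 0.88% × 930.00 = 8.18
Total: 476.50 + 8.18 = 484.68

484.68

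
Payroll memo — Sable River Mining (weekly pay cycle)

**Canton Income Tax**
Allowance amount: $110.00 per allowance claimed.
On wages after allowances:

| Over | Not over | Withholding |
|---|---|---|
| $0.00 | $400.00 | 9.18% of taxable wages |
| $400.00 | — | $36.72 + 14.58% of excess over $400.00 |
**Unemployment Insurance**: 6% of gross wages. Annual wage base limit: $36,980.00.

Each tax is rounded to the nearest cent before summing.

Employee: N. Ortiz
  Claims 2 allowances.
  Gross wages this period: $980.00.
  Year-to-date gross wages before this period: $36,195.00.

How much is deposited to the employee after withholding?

$843.69

Canton Income Tax: taxable = $980.00 − 2×$110.00 = $760.00
  $36.72 + 14.58% × ($760.00 − $400.00) = $36.72 + 14.58% × $360.00 = $89.21
Unemployment Insurance: cap $36,980.00 − YTD $36,195.00 = $785.00 subject; 6% × $785.00 = $47.10
Total withheld: $89.21 + $47.10 = $136.31
Net pay: $980.00 − $136.31 = $843.69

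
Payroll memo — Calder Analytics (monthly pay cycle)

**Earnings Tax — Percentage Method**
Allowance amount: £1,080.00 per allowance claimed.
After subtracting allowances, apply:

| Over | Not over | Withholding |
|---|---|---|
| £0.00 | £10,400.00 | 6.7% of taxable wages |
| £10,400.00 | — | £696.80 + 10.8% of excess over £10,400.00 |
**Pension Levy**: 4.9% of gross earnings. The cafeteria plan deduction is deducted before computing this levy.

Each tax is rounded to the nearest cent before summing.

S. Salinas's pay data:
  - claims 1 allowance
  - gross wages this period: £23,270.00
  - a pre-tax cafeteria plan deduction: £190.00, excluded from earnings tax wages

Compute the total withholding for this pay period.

Earnings Tax: taxable = £23,270.00 − £190.00 − 1×£1,080.00 = £22,000.00
  £696.80 + 10.8% × (£22,000.00 − £10,400.00) = £696.80 + 10.8% × £11,600.00 = £1,949.60
Pension Levy: 4.9% × £23,080.00 = £1,130.92
Total: £1,949.60 + £1,130.92 = £3,080.52

£3,080.52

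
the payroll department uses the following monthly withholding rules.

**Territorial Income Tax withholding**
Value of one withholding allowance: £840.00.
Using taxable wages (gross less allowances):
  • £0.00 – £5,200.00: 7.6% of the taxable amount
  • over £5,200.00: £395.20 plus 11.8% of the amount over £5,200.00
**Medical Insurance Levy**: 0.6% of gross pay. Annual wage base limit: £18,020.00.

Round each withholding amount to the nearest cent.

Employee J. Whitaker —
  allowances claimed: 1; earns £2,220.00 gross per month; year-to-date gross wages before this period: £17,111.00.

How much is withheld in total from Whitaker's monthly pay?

£110.33

Territorial Income Tax: taxable = £2,220.00 − 1×£840.00 = £1,380.00
  7.6% × £1,380.00 = £104.88
Medical Insurance Levy: cap £18,020.00 − YTD £17,111.00 = £909.00 subject; 0.6% × £909.00 = £5.45
Total: £104.88 + £5.45 = £110.33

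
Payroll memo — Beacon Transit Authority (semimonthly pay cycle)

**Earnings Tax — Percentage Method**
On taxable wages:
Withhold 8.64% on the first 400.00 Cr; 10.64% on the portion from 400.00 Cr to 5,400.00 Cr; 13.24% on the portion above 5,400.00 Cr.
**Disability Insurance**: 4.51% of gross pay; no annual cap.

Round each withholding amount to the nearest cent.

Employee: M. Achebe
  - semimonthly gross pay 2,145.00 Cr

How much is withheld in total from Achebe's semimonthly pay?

Earnings Tax: taxable = 2,145.00 Cr
  34.56 Cr + 10.64% × (2,145.00 Cr − 400.00 Cr) = 34.56 Cr + 10.64% × 1,745.00 Cr = 220.23 Cr
Disability Insurance: 4.51% × 2,145.00 Cr = 96.74 Cr
Total: 220.23 Cr + 96.74 Cr = 316.97 Cr

316.97 Cr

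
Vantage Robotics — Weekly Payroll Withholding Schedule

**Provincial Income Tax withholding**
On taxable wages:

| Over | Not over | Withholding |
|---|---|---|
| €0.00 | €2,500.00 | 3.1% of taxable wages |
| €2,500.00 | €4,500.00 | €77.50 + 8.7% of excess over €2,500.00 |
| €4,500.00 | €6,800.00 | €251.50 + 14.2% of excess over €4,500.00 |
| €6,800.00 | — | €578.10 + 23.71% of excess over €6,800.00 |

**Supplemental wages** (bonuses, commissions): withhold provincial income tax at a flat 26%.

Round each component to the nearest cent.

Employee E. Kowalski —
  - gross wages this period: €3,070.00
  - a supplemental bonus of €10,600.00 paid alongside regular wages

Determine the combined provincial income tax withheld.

€2,883.09

Provincial Income Tax: taxable = €3,070.00
  €77.50 + 8.7% × (€3,070.00 − €2,500.00) = €77.50 + 8.7% × €570.00 = €127.09
Supplemental (26% flat on bonus): 26% × €10,600.00 = €2,756.00
Total provincial income tax: €127.09 + €2,756.00 = €2,883.09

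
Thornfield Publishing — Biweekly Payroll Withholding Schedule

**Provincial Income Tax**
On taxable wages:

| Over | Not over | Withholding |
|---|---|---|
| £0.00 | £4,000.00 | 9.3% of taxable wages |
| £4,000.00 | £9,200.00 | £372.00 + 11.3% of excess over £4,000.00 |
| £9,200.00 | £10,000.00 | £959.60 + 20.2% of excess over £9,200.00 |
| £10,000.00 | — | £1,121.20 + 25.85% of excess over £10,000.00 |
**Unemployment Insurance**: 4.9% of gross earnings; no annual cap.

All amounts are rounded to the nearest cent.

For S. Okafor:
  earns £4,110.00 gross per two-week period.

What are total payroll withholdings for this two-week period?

£585.82

Provincial Income Tax: taxable = £4,110.00
  £372.00 + 11.3% × (£4,110.00 − £4,000.00) = £372.00 + 11.3% × £110.00 = £384.43
Unemployment Insurance: 4.9% × £4,110.00 = £201.39
Total: £384.43 + £201.39 = £585.82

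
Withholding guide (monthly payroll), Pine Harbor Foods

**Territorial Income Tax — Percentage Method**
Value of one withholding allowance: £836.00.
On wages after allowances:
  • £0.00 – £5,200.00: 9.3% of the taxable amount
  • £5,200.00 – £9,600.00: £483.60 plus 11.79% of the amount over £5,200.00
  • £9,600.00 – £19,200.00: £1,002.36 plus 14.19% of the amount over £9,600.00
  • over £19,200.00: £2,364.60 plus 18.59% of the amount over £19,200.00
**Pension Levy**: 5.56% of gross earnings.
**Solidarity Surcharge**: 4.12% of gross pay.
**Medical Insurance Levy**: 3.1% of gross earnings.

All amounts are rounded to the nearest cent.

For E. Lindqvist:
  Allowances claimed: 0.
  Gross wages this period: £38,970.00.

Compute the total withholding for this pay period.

Territorial Income Tax: taxable = £38,970.00
  £2,364.60 + 18.59% × (£38,970.00 − £19,200.00) = £2,364.60 + 18.59% × £19,770.00 = £6,039.84
Pension Levy: 5.56% × £38,970.00 = £2,166.73
Solidarity Surcharge: 4.12% × £38,970.00 = £1,605.56
Medical Insurance Levy: 3.1% × £38,970.00 = £1,208.07
Total: £6,039.84 + £2,166.73 + £1,605.56 + £1,208.07 = £11,020.20

£11,020.20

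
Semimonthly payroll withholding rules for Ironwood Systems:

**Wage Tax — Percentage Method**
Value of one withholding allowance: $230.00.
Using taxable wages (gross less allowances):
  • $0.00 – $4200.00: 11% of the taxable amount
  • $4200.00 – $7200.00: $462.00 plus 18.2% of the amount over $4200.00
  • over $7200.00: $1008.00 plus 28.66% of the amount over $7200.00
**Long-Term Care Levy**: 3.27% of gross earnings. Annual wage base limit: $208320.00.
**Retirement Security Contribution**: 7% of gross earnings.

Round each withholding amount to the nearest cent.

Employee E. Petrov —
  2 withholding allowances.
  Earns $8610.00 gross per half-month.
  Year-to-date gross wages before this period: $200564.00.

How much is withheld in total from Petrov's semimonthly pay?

Wage Tax: taxable = $8610.00 − 2×$230.00 = $8150.00
  $1008.00 + 28.66% × ($8150.00 − $7200.00) = $1008.00 + 28.66% × $950.00 = $1280.27
Long-Term Care Levy: cap $208320.00 − YTD $200564.00 = $7756.00 subject; 3.27% × $7756.00 = $253.62
Retirement Security Contribution: 7% × $8610.00 = $602.70
Total: $1280.27 + $253.62 + $602.70 = $2136.59

$2136.59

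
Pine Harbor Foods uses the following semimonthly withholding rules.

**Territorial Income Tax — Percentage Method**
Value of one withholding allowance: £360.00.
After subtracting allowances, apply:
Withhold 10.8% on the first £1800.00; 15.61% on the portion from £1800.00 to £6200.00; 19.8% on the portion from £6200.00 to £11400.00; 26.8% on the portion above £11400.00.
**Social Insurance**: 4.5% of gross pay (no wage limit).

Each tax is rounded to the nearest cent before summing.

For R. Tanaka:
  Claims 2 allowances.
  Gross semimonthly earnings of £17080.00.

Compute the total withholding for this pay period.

Territorial Income Tax: taxable = £17080.00 − 2×£360.00 = £16360.00
  £1910.84 + 26.8% × (£16360.00 − £11400.00) = £1910.84 + 26.8% × £4960.00 = £3240.12
Social Insurance: 4.5% × £17080.00 = £768.60
Total: £3240.12 + £768.60 = £4008.72

£4008.72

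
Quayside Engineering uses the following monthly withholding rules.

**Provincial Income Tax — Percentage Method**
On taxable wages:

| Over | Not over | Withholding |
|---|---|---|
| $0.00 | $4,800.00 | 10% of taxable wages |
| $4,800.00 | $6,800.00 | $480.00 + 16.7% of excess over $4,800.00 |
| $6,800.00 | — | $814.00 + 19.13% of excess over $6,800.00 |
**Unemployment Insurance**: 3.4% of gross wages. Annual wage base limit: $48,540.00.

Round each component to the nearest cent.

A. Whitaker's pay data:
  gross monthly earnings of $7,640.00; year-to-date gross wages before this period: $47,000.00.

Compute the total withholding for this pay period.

$1,027.05

Provincial Income Tax: taxable = $7,640.00
  $814.00 + 19.13% × ($7,640.00 − $6,800.00) = $814.00 + 19.13% × $840.00 = $974.69
Unemployment Insurance: cap $48,540.00 − YTD $47,000.00 = $1,540.00 subject; 3.4% × $1,540.00 = $52.36
Total: $974.69 + $52.36 = $1,027.05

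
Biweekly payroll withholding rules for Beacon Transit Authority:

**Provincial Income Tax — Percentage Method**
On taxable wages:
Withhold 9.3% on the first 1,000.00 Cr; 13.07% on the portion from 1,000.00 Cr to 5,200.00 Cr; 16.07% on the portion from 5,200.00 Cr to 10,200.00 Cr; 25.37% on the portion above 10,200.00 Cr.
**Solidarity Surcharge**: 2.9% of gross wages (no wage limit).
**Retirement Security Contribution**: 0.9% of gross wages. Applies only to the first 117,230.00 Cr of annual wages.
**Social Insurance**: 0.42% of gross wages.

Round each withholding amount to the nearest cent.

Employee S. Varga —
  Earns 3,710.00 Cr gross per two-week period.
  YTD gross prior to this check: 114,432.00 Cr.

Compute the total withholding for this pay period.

Provincial Income Tax: taxable = 3,710.00 Cr
  93.00 Cr + 13.07% × (3,710.00 Cr − 1,000.00 Cr) = 93.00 Cr + 13.07% × 2,710.00 Cr = 447.20 Cr
Solidarity Surcharge: 2.9% × 3,710.00 Cr = 107.59 Cr
Retirement Security Contribution: cap 117,230.00 Cr − YTD 114,432.00 Cr = 2,798.00 Cr subject; 0.9% × 2,798.00 Cr = 25.18 Cr
Social Insurance: 0.42% × 3,710.00 Cr = 15.58 Cr
Total: 447.20 Cr + 107.59 Cr + 25.18 Cr + 15.58 Cr = 595.55 Cr

595.55 Cr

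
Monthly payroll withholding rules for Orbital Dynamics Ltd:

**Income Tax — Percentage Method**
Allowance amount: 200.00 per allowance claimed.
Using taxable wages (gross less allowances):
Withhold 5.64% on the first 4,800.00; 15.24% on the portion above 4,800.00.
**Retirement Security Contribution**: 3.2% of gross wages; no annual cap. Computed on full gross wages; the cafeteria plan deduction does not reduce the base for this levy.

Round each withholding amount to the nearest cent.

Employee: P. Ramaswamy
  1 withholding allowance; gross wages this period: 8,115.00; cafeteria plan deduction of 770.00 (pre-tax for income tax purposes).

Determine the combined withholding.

Income Tax: taxable = 8,115.00 − 770.00 − 1×200.00 = 7,145.00
  270.72 + 15.24% × (7,145.00 − 4,800.00) = 270.72 + 15.24% × 2,345.00 = 628.10
Retirement Security Contribution: 3.2% × 8,115.00 = 259.68
Total: 628.10 + 259.68 = 887.78

887.78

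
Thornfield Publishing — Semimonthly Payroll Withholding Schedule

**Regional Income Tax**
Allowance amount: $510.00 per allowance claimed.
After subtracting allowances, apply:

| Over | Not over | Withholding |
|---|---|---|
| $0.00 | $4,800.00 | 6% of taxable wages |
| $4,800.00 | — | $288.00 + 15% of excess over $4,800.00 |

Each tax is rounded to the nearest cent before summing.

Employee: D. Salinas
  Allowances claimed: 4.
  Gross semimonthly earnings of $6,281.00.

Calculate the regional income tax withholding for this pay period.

$254.46

Regional Income Tax: taxable = $6,281.00 − 4×$510.00 = $4,241.00
  6% × $4,241.00 = $254.46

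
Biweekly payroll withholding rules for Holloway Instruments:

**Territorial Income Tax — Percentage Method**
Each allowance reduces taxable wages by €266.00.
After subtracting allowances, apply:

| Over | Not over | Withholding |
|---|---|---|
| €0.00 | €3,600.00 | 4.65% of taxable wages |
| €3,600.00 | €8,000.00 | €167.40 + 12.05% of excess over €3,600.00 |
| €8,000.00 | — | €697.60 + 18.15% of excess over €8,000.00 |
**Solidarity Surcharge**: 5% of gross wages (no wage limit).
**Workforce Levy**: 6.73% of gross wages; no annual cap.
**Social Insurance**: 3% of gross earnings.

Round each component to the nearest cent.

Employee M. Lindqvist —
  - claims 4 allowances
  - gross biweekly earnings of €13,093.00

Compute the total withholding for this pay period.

€3,357.46

Territorial Income Tax: taxable = €13,093.00 − 4×€266.00 = €12,029.00
  €697.60 + 18.15% × (€12,029.00 − €8,000.00) = €697.60 + 18.15% × €4,029.00 = €1,428.86
Solidarity Surcharge: 5% × €13,093.00 = €654.65
Workforce Levy: 6.73% × €13,093.00 = €881.16
Social Insurance: 3% × €13,093.00 = €392.79
Total: €1,428.86 + €654.65 + €881.16 + €392.79 = €3,357.46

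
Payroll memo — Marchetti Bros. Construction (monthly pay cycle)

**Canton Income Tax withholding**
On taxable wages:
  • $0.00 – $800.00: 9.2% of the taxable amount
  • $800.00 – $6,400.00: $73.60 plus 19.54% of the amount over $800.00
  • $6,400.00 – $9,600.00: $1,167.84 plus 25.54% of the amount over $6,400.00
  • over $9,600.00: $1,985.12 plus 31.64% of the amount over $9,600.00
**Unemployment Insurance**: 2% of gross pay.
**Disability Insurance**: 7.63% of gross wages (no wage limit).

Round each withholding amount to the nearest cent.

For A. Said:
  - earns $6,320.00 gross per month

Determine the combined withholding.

$1,760.83

Canton Income Tax: taxable = $6,320.00
  $73.60 + 19.54% × ($6,320.00 − $800.00) = $73.60 + 19.54% × $5,520.00 = $1,152.21
Unemployment Insurance: 2% × $6,320.00 = $126.40
Disability Insurance: 7.63% × $6,320.00 = $482.22
Total: $1,152.21 + $126.40 + $482.22 = $1,760.83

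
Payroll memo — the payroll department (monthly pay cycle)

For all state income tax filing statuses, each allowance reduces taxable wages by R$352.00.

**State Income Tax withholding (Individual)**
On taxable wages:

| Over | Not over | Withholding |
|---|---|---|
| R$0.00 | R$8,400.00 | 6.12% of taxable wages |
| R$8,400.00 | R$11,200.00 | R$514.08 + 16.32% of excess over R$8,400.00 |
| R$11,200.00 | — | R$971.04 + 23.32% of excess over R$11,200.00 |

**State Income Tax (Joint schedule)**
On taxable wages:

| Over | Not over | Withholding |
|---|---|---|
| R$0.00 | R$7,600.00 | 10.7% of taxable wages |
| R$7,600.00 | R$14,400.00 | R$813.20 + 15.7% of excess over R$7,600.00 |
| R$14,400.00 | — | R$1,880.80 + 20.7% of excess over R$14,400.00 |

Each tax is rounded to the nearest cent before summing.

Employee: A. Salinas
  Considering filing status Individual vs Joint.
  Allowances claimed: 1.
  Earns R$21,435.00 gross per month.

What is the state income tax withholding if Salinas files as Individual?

R$3,275.76

State Income Tax (Individual): taxable = R$21,435.00 − 1×R$352.00 = R$21,083.00
  R$971.04 + 23.32% × (R$21,083.00 − R$11,200.00) = R$971.04 + 23.32% × R$9,883.00 = R$3,275.76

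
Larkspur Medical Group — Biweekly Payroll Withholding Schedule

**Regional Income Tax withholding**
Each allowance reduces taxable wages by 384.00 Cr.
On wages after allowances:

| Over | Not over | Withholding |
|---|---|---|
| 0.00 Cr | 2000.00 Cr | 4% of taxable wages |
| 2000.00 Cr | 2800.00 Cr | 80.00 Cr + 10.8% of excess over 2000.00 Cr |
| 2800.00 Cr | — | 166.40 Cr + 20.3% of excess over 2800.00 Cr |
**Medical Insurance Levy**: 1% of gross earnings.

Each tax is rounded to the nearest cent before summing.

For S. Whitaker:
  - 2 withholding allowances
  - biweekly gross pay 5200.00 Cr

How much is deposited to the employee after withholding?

Regional Income Tax: taxable = 5200.00 Cr − 2×384.00 Cr = 4432.00 Cr
  166.40 Cr + 20.3% × (4432.00 Cr − 2800.00 Cr) = 166.40 Cr + 20.3% × 1632.00 Cr = 497.70 Cr
Medical Insurance Levy: 1% × 5200.00 Cr = 52.00 Cr
Total withheld: 497.70 Cr + 52.00 Cr = 549.70 Cr
Net pay: 5200.00 Cr − 549.70 Cr = 4650.30 Cr

4650.30 Cr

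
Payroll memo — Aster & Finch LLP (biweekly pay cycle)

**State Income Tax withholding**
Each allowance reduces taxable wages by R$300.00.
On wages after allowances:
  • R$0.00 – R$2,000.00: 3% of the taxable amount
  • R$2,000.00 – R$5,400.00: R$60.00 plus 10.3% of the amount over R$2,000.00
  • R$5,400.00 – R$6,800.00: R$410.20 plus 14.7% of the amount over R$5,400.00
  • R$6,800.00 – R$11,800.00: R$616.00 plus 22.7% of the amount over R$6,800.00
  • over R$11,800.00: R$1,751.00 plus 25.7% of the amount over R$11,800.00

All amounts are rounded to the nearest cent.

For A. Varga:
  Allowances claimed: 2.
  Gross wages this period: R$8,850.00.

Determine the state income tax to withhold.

State Income Tax: taxable = R$8,850.00 − 2×R$300.00 = R$8,250.00
  R$616.00 + 22.7% × (R$8,250.00 − R$6,800.00) = R$616.00 + 22.7% × R$1,450.00 = R$945.15

R$945.15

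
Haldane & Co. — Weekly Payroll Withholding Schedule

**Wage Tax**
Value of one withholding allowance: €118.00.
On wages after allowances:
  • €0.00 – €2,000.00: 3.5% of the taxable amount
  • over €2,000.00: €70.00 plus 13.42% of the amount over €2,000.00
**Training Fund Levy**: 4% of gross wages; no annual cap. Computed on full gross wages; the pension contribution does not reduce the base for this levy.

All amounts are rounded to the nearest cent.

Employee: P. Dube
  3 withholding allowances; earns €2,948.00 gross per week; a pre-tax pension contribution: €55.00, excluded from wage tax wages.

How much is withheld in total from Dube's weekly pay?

€260.25

Wage Tax: taxable = €2,948.00 − €55.00 − 3×€118.00 = €2,539.00
  €70.00 + 13.42% × (€2,539.00 − €2,000.00) = €70.00 + 13.42% × €539.00 = €142.33
Training Fund Levy: 4% × €2,948.00 = €117.92
Total: €142.33 + €117.92 = €260.25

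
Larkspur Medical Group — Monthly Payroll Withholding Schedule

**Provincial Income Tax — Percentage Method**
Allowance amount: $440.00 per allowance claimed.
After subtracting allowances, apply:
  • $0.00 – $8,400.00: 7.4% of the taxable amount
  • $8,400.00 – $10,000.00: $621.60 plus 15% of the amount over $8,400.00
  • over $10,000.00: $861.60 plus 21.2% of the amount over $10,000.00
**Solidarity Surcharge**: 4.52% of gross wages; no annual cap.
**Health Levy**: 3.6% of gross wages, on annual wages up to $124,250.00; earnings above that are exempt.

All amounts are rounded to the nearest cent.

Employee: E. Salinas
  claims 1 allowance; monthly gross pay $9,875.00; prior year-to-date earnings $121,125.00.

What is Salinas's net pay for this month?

Provincial Income Tax: taxable = $9,875.00 − 1×$440.00 = $9,435.00
  $621.60 + 15% × ($9,435.00 − $8,400.00) = $621.60 + 15% × $1,035.00 = $776.85
Solidarity Surcharge: 4.52% × $9,875.00 = $446.35
Health Levy: cap $124,250.00 − YTD $121,125.00 = $3,125.00 subject; 3.6% × $3,125.00 = $112.50
Total withheld: $776.85 + $446.35 + $112.50 = $1,335.70
Net pay: $9,875.00 − $1,335.70 = $8,539.30

$8,539.30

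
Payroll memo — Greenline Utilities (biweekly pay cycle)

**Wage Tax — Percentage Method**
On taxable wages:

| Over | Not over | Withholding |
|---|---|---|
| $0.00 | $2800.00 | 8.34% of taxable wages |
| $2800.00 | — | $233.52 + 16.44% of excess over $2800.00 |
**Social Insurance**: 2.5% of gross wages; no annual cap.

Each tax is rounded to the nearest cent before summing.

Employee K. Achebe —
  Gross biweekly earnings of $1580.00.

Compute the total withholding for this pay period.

$171.27

Wage Tax: taxable = $1580.00
  8.34% × $1580.00 = $131.77
Social Insurance: 2.5% × $1580.00 = $39.50
Total: $131.77 + $39.50 = $171.27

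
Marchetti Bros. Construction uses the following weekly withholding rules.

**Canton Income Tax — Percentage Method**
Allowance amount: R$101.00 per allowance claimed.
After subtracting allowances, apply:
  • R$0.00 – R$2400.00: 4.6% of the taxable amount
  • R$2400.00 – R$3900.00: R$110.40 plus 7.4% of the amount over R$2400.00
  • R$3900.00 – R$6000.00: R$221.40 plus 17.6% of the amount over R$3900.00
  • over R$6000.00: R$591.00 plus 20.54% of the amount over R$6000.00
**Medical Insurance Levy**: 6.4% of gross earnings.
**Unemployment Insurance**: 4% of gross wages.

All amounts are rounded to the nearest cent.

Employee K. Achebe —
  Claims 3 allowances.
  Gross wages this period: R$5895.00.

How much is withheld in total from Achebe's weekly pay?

Canton Income Tax: taxable = R$5895.00 − 3×R$101.00 = R$5592.00
  R$221.40 + 17.6% × (R$5592.00 − R$3900.00) = R$221.40 + 17.6% × R$1692.00 = R$519.19
Medical Insurance Levy: 6.4% × R$5895.00 = R$377.28
Unemployment Insurance: 4% × R$5895.00 = R$235.80
Total: R$519.19 + R$377.28 + R$235.80 = R$1132.27

R$1132.27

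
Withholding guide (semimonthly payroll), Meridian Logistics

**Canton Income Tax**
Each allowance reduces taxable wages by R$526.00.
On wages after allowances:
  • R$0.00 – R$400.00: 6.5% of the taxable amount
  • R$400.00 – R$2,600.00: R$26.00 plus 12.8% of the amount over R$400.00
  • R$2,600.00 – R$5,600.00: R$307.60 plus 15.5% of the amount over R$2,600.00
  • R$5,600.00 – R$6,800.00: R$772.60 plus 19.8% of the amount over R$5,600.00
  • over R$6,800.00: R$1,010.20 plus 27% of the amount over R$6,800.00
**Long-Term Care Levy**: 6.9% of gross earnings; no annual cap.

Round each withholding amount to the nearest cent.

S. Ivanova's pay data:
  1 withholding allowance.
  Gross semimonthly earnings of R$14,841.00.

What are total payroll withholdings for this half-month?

Canton Income Tax: taxable = R$14,841.00 − 1×R$526.00 = R$14,315.00
  R$1,010.20 + 27% × (R$14,315.00 − R$6,800.00) = R$1,010.20 + 27% × R$7,515.00 = R$3,039.25
Long-Term Care Levy: 6.9% × R$14,841.00 = R$1,024.03
Total: R$3,039.25 + R$1,024.03 = R$4,063.28

R$4,063.28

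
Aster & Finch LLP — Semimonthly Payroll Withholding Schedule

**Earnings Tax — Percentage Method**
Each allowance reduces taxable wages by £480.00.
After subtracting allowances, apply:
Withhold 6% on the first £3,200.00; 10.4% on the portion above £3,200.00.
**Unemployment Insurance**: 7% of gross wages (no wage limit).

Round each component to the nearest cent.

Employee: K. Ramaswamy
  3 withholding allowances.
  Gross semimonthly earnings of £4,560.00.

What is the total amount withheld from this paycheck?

£506.40

Earnings Tax: taxable = £4,560.00 − 3×£480.00 = £3,120.00
  6% × £3,120.00 = £187.20
Unemployment Insurance: 7% × £4,560.00 = £319.20
Total: £187.20 + £319.20 = £506.40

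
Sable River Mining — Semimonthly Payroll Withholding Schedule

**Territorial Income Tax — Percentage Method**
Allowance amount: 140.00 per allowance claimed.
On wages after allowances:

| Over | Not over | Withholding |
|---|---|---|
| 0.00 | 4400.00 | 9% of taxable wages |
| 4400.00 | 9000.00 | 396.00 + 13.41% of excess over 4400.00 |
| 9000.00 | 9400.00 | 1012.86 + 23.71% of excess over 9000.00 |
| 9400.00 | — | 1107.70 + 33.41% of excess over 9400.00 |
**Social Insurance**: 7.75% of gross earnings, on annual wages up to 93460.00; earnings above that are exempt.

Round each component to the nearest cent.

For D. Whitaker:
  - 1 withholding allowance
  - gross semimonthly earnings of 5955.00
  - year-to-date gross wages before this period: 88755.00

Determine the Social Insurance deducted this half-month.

364.64

Social Insurance: cap 93460.00 − YTD 88755.00 = 4705.00 subject; 7.75% × 4705.00 = 364.64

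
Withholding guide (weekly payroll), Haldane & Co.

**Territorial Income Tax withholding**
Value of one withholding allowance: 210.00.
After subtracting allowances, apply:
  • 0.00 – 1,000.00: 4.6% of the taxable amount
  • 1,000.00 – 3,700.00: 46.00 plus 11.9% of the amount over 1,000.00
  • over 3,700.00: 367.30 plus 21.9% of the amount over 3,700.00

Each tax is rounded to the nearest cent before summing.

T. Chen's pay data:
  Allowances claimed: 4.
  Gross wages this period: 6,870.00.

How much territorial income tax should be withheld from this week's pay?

Territorial Income Tax: taxable = 6,870.00 − 4×210.00 = 6,030.00
  367.30 + 21.9% × (6,030.00 − 3,700.00) = 367.30 + 21.9% × 2,330.00 = 877.57

877.57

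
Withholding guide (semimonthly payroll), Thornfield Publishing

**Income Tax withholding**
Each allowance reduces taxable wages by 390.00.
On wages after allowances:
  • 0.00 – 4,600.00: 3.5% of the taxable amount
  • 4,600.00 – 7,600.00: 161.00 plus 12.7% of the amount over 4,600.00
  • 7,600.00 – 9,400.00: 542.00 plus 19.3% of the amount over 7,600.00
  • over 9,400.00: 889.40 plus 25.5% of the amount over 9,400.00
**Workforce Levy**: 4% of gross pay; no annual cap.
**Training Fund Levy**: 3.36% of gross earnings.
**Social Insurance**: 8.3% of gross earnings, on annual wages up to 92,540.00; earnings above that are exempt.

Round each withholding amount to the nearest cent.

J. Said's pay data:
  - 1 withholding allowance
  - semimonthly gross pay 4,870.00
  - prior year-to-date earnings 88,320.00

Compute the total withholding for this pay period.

Income Tax: taxable = 4,870.00 − 1×390.00 = 4,480.00
  3.5% × 4,480.00 = 156.80
Workforce Levy: 4% × 4,870.00 = 194.80
Training Fund Levy: 3.36% × 4,870.00 = 163.63
Social Insurance: cap 92,540.00 − YTD 88,320.00 = 4,220.00 subject; 8.3% × 4,220.00 = 350.26
Total: 156.80 + 194.80 + 163.63 + 350.26 = 865.49

865.49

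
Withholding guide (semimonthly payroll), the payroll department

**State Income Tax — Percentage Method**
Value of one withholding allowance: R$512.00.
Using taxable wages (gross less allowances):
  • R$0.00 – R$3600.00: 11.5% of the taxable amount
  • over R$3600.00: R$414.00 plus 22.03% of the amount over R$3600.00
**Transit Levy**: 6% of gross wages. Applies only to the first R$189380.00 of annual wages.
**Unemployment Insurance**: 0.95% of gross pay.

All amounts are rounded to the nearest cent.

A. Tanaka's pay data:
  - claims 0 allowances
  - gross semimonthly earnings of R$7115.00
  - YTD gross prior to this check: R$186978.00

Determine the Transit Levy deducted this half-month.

Transit Levy: cap R$189380.00 − YTD R$186978.00 = R$2402.00 subject; 6% × R$2402.00 = R$144.12

R$144.12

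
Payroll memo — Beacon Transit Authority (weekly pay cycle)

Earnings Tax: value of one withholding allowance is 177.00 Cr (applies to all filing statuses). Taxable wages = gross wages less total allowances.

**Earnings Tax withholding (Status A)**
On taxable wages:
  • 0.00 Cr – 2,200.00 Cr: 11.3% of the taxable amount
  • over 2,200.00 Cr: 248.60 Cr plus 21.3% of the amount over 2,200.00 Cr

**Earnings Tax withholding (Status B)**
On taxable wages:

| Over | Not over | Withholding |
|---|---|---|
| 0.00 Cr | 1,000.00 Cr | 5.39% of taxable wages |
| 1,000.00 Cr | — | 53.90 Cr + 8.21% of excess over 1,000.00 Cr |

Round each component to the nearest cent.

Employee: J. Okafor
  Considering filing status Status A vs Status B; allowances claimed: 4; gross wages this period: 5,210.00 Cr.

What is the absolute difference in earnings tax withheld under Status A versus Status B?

Earnings Tax (Status A): taxable = 5,210.00 Cr − 4×177.00 Cr = 4,502.00 Cr
  248.60 Cr + 21.3% × (4,502.00 Cr − 2,200.00 Cr) = 248.60 Cr + 21.3% × 2,302.00 Cr = 738.93 Cr
Earnings Tax (Status B): taxable = 5,210.00 Cr − 4×177.00 Cr = 4,502.00 Cr
  53.90 Cr + 8.21% × (4,502.00 Cr − 1,000.00 Cr) = 53.90 Cr + 8.21% × 3,502.00 Cr = 341.41 Cr
Difference: |738.93 Cr − 341.41 Cr| = 397.52 Cr (higher under Status A)

397.52 Cr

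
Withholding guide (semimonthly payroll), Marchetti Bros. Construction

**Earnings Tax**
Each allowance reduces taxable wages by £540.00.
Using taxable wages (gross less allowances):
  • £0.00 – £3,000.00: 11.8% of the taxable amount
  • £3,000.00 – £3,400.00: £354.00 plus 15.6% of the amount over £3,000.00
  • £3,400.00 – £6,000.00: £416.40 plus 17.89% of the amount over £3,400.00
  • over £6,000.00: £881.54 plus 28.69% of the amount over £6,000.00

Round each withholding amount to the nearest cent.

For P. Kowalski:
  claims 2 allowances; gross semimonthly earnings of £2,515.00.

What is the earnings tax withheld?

Earnings Tax: taxable = £2,515.00 − 2×£540.00 = £1,435.00
  11.8% × £1,435.00 = £169.33

£169.33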